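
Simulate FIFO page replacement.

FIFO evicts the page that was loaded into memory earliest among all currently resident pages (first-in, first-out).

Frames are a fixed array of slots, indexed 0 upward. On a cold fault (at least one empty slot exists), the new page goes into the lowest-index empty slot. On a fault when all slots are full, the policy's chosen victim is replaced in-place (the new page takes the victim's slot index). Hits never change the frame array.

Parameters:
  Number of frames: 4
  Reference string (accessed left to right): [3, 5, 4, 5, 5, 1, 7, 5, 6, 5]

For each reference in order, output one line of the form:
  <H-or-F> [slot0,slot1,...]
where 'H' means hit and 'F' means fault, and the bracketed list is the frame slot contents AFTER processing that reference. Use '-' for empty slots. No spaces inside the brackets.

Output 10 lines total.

F [3,-,-,-]
F [3,5,-,-]
F [3,5,4,-]
H [3,5,4,-]
H [3,5,4,-]
F [3,5,4,1]
F [7,5,4,1]
H [7,5,4,1]
F [7,6,4,1]
F [7,6,5,1]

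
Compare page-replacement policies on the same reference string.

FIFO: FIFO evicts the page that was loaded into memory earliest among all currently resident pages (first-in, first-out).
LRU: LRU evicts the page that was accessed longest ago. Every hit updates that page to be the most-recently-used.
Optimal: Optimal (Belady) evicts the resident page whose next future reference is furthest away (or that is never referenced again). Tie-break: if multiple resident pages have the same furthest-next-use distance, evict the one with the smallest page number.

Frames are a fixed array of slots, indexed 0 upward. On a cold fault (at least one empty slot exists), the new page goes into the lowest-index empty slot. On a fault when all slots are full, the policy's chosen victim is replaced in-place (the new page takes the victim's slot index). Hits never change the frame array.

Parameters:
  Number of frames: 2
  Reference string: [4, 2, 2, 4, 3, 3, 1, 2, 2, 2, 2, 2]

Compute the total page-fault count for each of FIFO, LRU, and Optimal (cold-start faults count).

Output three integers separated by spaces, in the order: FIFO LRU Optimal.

Answer: 5 5 4

Derivation:
--- FIFO ---
  step 0: ref 4 -> FAULT, frames=[4,-] (faults so far: 1)
  step 1: ref 2 -> FAULT, frames=[4,2] (faults so far: 2)
  step 2: ref 2 -> HIT, frames=[4,2] (faults so far: 2)
  step 3: ref 4 -> HIT, frames=[4,2] (faults so far: 2)
  step 4: ref 3 -> FAULT, evict 4, frames=[3,2] (faults so far: 3)
  step 5: ref 3 -> HIT, frames=[3,2] (faults so far: 3)
  step 6: ref 1 -> FAULT, evict 2, frames=[3,1] (faults so far: 4)
  step 7: ref 2 -> FAULT, evict 3, frames=[2,1] (faults so far: 5)
  step 8: ref 2 -> HIT, frames=[2,1] (faults so far: 5)
  step 9: ref 2 -> HIT, frames=[2,1] (faults so far: 5)
  step 10: ref 2 -> HIT, frames=[2,1] (faults so far: 5)
  step 11: ref 2 -> HIT, frames=[2,1] (faults so far: 5)
  FIFO total faults: 5
--- LRU ---
  step 0: ref 4 -> FAULT, frames=[4,-] (faults so far: 1)
  step 1: ref 2 -> FAULT, frames=[4,2] (faults so far: 2)
  step 2: ref 2 -> HIT, frames=[4,2] (faults so far: 2)
  step 3: ref 4 -> HIT, frames=[4,2] (faults so far: 2)
  step 4: ref 3 -> FAULT, evict 2, frames=[4,3] (faults so far: 3)
  step 5: ref 3 -> HIT, frames=[4,3] (faults so far: 3)
  step 6: ref 1 -> FAULT, evict 4, frames=[1,3] (faults so far: 4)
  step 7: ref 2 -> FAULT, evict 3, frames=[1,2] (faults so far: 5)
  step 8: ref 2 -> HIT, frames=[1,2] (faults so far: 5)
  step 9: ref 2 -> HIT, frames=[1,2] (faults so far: 5)
  step 10: ref 2 -> HIT, frames=[1,2] (faults so far: 5)
  step 11: ref 2 -> HIT, frames=[1,2] (faults so far: 5)
  LRU total faults: 5
--- Optimal ---
  step 0: ref 4 -> FAULT, frames=[4,-] (faults so far: 1)
  step 1: ref 2 -> FAULT, frames=[4,2] (faults so far: 2)
  step 2: ref 2 -> HIT, frames=[4,2] (faults so far: 2)
  step 3: ref 4 -> HIT, frames=[4,2] (faults so far: 2)
  step 4: ref 3 -> FAULT, evict 4, frames=[3,2] (faults so far: 3)
  step 5: ref 3 -> HIT, frames=[3,2] (faults so far: 3)
  step 6: ref 1 -> FAULT, evict 3, frames=[1,2] (faults so far: 4)
  step 7: ref 2 -> HIT, frames=[1,2] (faults so far: 4)
  step 8: ref 2 -> HIT, frames=[1,2] (faults so far: 4)
  step 9: ref 2 -> HIT, frames=[1,2] (faults so far: 4)
  step 10: ref 2 -> HIT, frames=[1,2] (faults so far: 4)
  step 11: ref 2 -> HIT, frames=[1,2] (faults so far: 4)
  Optimal total faults: 4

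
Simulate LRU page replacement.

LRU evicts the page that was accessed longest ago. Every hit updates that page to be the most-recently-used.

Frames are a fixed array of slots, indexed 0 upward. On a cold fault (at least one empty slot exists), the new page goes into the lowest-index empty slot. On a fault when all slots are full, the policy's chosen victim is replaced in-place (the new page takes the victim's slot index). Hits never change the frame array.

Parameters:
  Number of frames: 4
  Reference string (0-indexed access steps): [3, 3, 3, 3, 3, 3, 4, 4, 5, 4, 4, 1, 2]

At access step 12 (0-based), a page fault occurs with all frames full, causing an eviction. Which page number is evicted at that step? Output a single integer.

Answer: 3

Derivation:
Step 0: ref 3 -> FAULT, frames=[3,-,-,-]
Step 1: ref 3 -> HIT, frames=[3,-,-,-]
Step 2: ref 3 -> HIT, frames=[3,-,-,-]
Step 3: ref 3 -> HIT, frames=[3,-,-,-]
Step 4: ref 3 -> HIT, frames=[3,-,-,-]
Step 5: ref 3 -> HIT, frames=[3,-,-,-]
Step 6: ref 4 -> FAULT, frames=[3,4,-,-]
Step 7: ref 4 -> HIT, frames=[3,4,-,-]
Step 8: ref 5 -> FAULT, frames=[3,4,5,-]
Step 9: ref 4 -> HIT, frames=[3,4,5,-]
Step 10: ref 4 -> HIT, frames=[3,4,5,-]
Step 11: ref 1 -> FAULT, frames=[3,4,5,1]
Step 12: ref 2 -> FAULT, evict 3, frames=[2,4,5,1]
At step 12: evicted page 3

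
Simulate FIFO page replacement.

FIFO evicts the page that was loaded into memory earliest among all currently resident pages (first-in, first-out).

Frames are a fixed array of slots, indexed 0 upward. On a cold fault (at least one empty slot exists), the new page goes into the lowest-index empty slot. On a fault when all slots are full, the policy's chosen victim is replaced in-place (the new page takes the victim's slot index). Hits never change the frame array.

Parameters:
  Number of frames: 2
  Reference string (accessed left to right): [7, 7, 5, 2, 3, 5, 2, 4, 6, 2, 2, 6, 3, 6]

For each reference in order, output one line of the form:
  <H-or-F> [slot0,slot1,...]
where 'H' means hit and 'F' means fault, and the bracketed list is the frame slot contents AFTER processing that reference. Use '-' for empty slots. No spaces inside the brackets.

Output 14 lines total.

F [7,-]
H [7,-]
F [7,5]
F [2,5]
F [2,3]
F [5,3]
F [5,2]
F [4,2]
F [4,6]
F [2,6]
H [2,6]
H [2,6]
F [2,3]
F [6,3]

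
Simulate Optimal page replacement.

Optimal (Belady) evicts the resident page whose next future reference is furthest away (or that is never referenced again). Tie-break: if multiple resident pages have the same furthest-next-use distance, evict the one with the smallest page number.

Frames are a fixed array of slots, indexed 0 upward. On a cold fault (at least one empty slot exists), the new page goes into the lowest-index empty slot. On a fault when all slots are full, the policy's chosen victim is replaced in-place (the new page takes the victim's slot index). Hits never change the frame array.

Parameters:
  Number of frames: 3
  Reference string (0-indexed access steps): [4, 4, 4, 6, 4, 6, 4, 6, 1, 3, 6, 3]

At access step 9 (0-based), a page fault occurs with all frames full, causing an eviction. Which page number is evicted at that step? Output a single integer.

Answer: 1

Derivation:
Step 0: ref 4 -> FAULT, frames=[4,-,-]
Step 1: ref 4 -> HIT, frames=[4,-,-]
Step 2: ref 4 -> HIT, frames=[4,-,-]
Step 3: ref 6 -> FAULT, frames=[4,6,-]
Step 4: ref 4 -> HIT, frames=[4,6,-]
Step 5: ref 6 -> HIT, frames=[4,6,-]
Step 6: ref 4 -> HIT, frames=[4,6,-]
Step 7: ref 6 -> HIT, frames=[4,6,-]
Step 8: ref 1 -> FAULT, frames=[4,6,1]
Step 9: ref 3 -> FAULT, evict 1, frames=[4,6,3]
At step 9: evicted page 1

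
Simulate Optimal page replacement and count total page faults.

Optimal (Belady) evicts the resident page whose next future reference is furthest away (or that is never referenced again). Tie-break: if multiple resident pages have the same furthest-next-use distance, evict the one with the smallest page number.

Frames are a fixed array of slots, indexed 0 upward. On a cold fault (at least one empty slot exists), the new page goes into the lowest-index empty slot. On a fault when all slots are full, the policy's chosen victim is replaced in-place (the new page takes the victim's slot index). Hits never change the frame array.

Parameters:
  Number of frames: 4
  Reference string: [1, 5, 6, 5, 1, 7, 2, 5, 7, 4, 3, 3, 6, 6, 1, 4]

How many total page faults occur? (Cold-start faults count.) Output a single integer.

Answer: 8

Derivation:
Step 0: ref 1 → FAULT, frames=[1,-,-,-]
Step 1: ref 5 → FAULT, frames=[1,5,-,-]
Step 2: ref 6 → FAULT, frames=[1,5,6,-]
Step 3: ref 5 → HIT, frames=[1,5,6,-]
Step 4: ref 1 → HIT, frames=[1,5,6,-]
Step 5: ref 7 → FAULT, frames=[1,5,6,7]
Step 6: ref 2 → FAULT (evict 1), frames=[2,5,6,7]
Step 7: ref 5 → HIT, frames=[2,5,6,7]
Step 8: ref 7 → HIT, frames=[2,5,6,7]
Step 9: ref 4 → FAULT (evict 2), frames=[4,5,6,7]
Step 10: ref 3 → FAULT (evict 5), frames=[4,3,6,7]
Step 11: ref 3 → HIT, frames=[4,3,6,7]
Step 12: ref 6 → HIT, frames=[4,3,6,7]
Step 13: ref 6 → HIT, frames=[4,3,6,7]
Step 14: ref 1 → FAULT (evict 3), frames=[4,1,6,7]
Step 15: ref 4 → HIT, frames=[4,1,6,7]
Total faults: 8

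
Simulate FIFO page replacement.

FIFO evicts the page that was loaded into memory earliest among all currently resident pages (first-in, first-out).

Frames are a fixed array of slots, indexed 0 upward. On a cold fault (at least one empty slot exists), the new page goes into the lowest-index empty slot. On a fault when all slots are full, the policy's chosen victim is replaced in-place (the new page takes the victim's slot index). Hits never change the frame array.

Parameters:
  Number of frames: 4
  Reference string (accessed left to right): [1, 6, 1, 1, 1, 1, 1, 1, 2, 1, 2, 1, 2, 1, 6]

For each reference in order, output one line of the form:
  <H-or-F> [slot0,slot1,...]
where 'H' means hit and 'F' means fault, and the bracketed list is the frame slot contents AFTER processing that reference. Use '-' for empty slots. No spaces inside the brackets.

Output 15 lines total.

F [1,-,-,-]
F [1,6,-,-]
H [1,6,-,-]
H [1,6,-,-]
H [1,6,-,-]
H [1,6,-,-]
H [1,6,-,-]
H [1,6,-,-]
F [1,6,2,-]
H [1,6,2,-]
H [1,6,2,-]
H [1,6,2,-]
H [1,6,2,-]
H [1,6,2,-]
H [1,6,2,-]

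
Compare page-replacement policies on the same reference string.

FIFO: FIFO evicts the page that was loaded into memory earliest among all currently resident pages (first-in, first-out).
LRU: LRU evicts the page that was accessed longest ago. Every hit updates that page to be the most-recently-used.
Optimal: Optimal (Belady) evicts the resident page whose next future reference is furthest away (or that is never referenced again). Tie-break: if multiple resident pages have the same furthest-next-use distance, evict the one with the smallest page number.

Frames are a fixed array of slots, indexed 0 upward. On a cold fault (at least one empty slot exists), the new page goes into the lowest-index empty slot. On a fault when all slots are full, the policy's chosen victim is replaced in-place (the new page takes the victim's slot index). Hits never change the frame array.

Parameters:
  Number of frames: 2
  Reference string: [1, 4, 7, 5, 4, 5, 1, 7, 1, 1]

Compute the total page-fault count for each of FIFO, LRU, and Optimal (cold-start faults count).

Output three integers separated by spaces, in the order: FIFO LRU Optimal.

Answer: 7 7 6

Derivation:
--- FIFO ---
  step 0: ref 1 -> FAULT, frames=[1,-] (faults so far: 1)
  step 1: ref 4 -> FAULT, frames=[1,4] (faults so far: 2)
  step 2: ref 7 -> FAULT, evict 1, frames=[7,4] (faults so far: 3)
  step 3: ref 5 -> FAULT, evict 4, frames=[7,5] (faults so far: 4)
  step 4: ref 4 -> FAULT, evict 7, frames=[4,5] (faults so far: 5)
  step 5: ref 5 -> HIT, frames=[4,5] (faults so far: 5)
  step 6: ref 1 -> FAULT, evict 5, frames=[4,1] (faults so far: 6)
  step 7: ref 7 -> FAULT, evict 4, frames=[7,1] (faults so far: 7)
  step 8: ref 1 -> HIT, frames=[7,1] (faults so far: 7)
  step 9: ref 1 -> HIT, frames=[7,1] (faults so far: 7)
  FIFO total faults: 7
--- LRU ---
  step 0: ref 1 -> FAULT, frames=[1,-] (faults so far: 1)
  step 1: ref 4 -> FAULT, frames=[1,4] (faults so far: 2)
  step 2: ref 7 -> FAULT, evict 1, frames=[7,4] (faults so far: 3)
  step 3: ref 5 -> FAULT, evict 4, frames=[7,5] (faults so far: 4)
  step 4: ref 4 -> FAULT, evict 7, frames=[4,5] (faults so far: 5)
  step 5: ref 5 -> HIT, frames=[4,5] (faults so far: 5)
  step 6: ref 1 -> FAULT, evict 4, frames=[1,5] (faults so far: 6)
  step 7: ref 7 -> FAULT, evict 5, frames=[1,7] (faults so far: 7)
  step 8: ref 1 -> HIT, frames=[1,7] (faults so far: 7)
  step 9: ref 1 -> HIT, frames=[1,7] (faults so far: 7)
  LRU total faults: 7
--- Optimal ---
  step 0: ref 1 -> FAULT, frames=[1,-] (faults so far: 1)
  step 1: ref 4 -> FAULT, frames=[1,4] (faults so far: 2)
  step 2: ref 7 -> FAULT, evict 1, frames=[7,4] (faults so far: 3)
  step 3: ref 5 -> FAULT, evict 7, frames=[5,4] (faults so far: 4)
  step 4: ref 4 -> HIT, frames=[5,4] (faults so far: 4)
  step 5: ref 5 -> HIT, frames=[5,4] (faults so far: 4)
  step 6: ref 1 -> FAULT, evict 4, frames=[5,1] (faults so far: 5)
  step 7: ref 7 -> FAULT, evict 5, frames=[7,1] (faults so far: 6)
  step 8: ref 1 -> HIT, frames=[7,1] (faults so far: 6)
  step 9: ref 1 -> HIT, frames=[7,1] (faults so far: 6)
  Optimal total faults: 6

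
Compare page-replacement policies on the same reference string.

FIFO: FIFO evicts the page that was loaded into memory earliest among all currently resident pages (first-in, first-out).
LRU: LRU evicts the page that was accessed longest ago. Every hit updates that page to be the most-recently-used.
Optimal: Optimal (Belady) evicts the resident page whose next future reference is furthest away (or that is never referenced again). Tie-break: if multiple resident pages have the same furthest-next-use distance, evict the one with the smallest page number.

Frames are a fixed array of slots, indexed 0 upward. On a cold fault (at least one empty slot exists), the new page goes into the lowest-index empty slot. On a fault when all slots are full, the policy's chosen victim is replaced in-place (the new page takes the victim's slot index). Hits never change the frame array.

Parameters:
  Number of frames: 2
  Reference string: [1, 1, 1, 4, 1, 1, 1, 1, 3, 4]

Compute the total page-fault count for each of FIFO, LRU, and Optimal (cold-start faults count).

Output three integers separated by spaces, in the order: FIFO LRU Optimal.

--- FIFO ---
  step 0: ref 1 -> FAULT, frames=[1,-] (faults so far: 1)
  step 1: ref 1 -> HIT, frames=[1,-] (faults so far: 1)
  step 2: ref 1 -> HIT, frames=[1,-] (faults so far: 1)
  step 3: ref 4 -> FAULT, frames=[1,4] (faults so far: 2)
  step 4: ref 1 -> HIT, frames=[1,4] (faults so far: 2)
  step 5: ref 1 -> HIT, frames=[1,4] (faults so far: 2)
  step 6: ref 1 -> HIT, frames=[1,4] (faults so far: 2)
  step 7: ref 1 -> HIT, frames=[1,4] (faults so far: 2)
  step 8: ref 3 -> FAULT, evict 1, frames=[3,4] (faults so far: 3)
  step 9: ref 4 -> HIT, frames=[3,4] (faults so far: 3)
  FIFO total faults: 3
--- LRU ---
  step 0: ref 1 -> FAULT, frames=[1,-] (faults so far: 1)
  step 1: ref 1 -> HIT, frames=[1,-] (faults so far: 1)
  step 2: ref 1 -> HIT, frames=[1,-] (faults so far: 1)
  step 3: ref 4 -> FAULT, frames=[1,4] (faults so far: 2)
  step 4: ref 1 -> HIT, frames=[1,4] (faults so far: 2)
  step 5: ref 1 -> HIT, frames=[1,4] (faults so far: 2)
  step 6: ref 1 -> HIT, frames=[1,4] (faults so far: 2)
  step 7: ref 1 -> HIT, frames=[1,4] (faults so far: 2)
  step 8: ref 3 -> FAULT, evict 4, frames=[1,3] (faults so far: 3)
  step 9: ref 4 -> FAULT, evict 1, frames=[4,3] (faults so far: 4)
  LRU total faults: 4
--- Optimal ---
  step 0: ref 1 -> FAULT, frames=[1,-] (faults so far: 1)
  step 1: ref 1 -> HIT, frames=[1,-] (faults so far: 1)
  step 2: ref 1 -> HIT, frames=[1,-] (faults so far: 1)
  step 3: ref 4 -> FAULT, frames=[1,4] (faults so far: 2)
  step 4: ref 1 -> HIT, frames=[1,4] (faults so far: 2)
  step 5: ref 1 -> HIT, frames=[1,4] (faults so far: 2)
  step 6: ref 1 -> HIT, frames=[1,4] (faults so far: 2)
  step 7: ref 1 -> HIT, frames=[1,4] (faults so far: 2)
  step 8: ref 3 -> FAULT, evict 1, frames=[3,4] (faults so far: 3)
  step 9: ref 4 -> HIT, frames=[3,4] (faults so far: 3)
  Optimal total faults: 3

Answer: 3 4 3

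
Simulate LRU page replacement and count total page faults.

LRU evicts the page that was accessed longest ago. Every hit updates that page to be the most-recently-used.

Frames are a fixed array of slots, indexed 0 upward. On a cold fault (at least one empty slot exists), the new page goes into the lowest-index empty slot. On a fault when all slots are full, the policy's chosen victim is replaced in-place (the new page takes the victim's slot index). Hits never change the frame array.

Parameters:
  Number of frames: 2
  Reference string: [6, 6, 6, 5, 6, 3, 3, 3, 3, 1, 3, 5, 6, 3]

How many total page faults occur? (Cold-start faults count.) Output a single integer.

Step 0: ref 6 → FAULT, frames=[6,-]
Step 1: ref 6 → HIT, frames=[6,-]
Step 2: ref 6 → HIT, frames=[6,-]
Step 3: ref 5 → FAULT, frames=[6,5]
Step 4: ref 6 → HIT, frames=[6,5]
Step 5: ref 3 → FAULT (evict 5), frames=[6,3]
Step 6: ref 3 → HIT, frames=[6,3]
Step 7: ref 3 → HIT, frames=[6,3]
Step 8: ref 3 → HIT, frames=[6,3]
Step 9: ref 1 → FAULT (evict 6), frames=[1,3]
Step 10: ref 3 → HIT, frames=[1,3]
Step 11: ref 5 → FAULT (evict 1), frames=[5,3]
Step 12: ref 6 → FAULT (evict 3), frames=[5,6]
Step 13: ref 3 → FAULT (evict 5), frames=[3,6]
Total faults: 7

Answer: 7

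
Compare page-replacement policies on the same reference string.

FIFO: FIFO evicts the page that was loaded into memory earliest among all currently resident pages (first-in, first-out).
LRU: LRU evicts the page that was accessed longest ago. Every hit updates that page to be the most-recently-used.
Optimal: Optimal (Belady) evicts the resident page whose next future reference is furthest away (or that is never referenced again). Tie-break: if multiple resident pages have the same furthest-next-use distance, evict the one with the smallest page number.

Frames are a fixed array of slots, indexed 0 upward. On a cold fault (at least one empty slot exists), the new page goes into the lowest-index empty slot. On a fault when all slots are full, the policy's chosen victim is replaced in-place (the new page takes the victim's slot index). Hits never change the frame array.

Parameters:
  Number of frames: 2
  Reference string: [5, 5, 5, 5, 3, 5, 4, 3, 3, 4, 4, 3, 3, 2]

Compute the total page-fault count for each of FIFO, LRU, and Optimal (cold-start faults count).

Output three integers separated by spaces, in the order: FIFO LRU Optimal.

--- FIFO ---
  step 0: ref 5 -> FAULT, frames=[5,-] (faults so far: 1)
  step 1: ref 5 -> HIT, frames=[5,-] (faults so far: 1)
  step 2: ref 5 -> HIT, frames=[5,-] (faults so far: 1)
  step 3: ref 5 -> HIT, frames=[5,-] (faults so far: 1)
  step 4: ref 3 -> FAULT, frames=[5,3] (faults so far: 2)
  step 5: ref 5 -> HIT, frames=[5,3] (faults so far: 2)
  step 6: ref 4 -> FAULT, evict 5, frames=[4,3] (faults so far: 3)
  step 7: ref 3 -> HIT, frames=[4,3] (faults so far: 3)
  step 8: ref 3 -> HIT, frames=[4,3] (faults so far: 3)
  step 9: ref 4 -> HIT, frames=[4,3] (faults so far: 3)
  step 10: ref 4 -> HIT, frames=[4,3] (faults so far: 3)
  step 11: ref 3 -> HIT, frames=[4,3] (faults so far: 3)
  step 12: ref 3 -> HIT, frames=[4,3] (faults so far: 3)
  step 13: ref 2 -> FAULT, evict 3, frames=[4,2] (faults so far: 4)
  FIFO total faults: 4
--- LRU ---
  step 0: ref 5 -> FAULT, frames=[5,-] (faults so far: 1)
  step 1: ref 5 -> HIT, frames=[5,-] (faults so far: 1)
  step 2: ref 5 -> HIT, frames=[5,-] (faults so far: 1)
  step 3: ref 5 -> HIT, frames=[5,-] (faults so far: 1)
  step 4: ref 3 -> FAULT, frames=[5,3] (faults so far: 2)
  step 5: ref 5 -> HIT, frames=[5,3] (faults so far: 2)
  step 6: ref 4 -> FAULT, evict 3, frames=[5,4] (faults so far: 3)
  step 7: ref 3 -> FAULT, evict 5, frames=[3,4] (faults so far: 4)
  step 8: ref 3 -> HIT, frames=[3,4] (faults so far: 4)
  step 9: ref 4 -> HIT, frames=[3,4] (faults so far: 4)
  step 10: ref 4 -> HIT, frames=[3,4] (faults so far: 4)
  step 11: ref 3 -> HIT, frames=[3,4] (faults so far: 4)
  step 12: ref 3 -> HIT, frames=[3,4] (faults so far: 4)
  step 13: ref 2 -> FAULT, evict 4, frames=[3,2] (faults so far: 5)
  LRU total faults: 5
--- Optimal ---
  step 0: ref 5 -> FAULT, frames=[5,-] (faults so far: 1)
  step 1: ref 5 -> HIT, frames=[5,-] (faults so far: 1)
  step 2: ref 5 -> HIT, frames=[5,-] (faults so far: 1)
  step 3: ref 5 -> HIT, frames=[5,-] (faults so far: 1)
  step 4: ref 3 -> FAULT, frames=[5,3] (faults so far: 2)
  step 5: ref 5 -> HIT, frames=[5,3] (faults so far: 2)
  step 6: ref 4 -> FAULT, evict 5, frames=[4,3] (faults so far: 3)
  step 7: ref 3 -> HIT, frames=[4,3] (faults so far: 3)
  step 8: ref 3 -> HIT, frames=[4,3] (faults so far: 3)
  step 9: ref 4 -> HIT, frames=[4,3] (faults so far: 3)
  step 10: ref 4 -> HIT, frames=[4,3] (faults so far: 3)
  step 11: ref 3 -> HIT, frames=[4,3] (faults so far: 3)
  step 12: ref 3 -> HIT, frames=[4,3] (faults so far: 3)
  step 13: ref 2 -> FAULT, evict 3, frames=[4,2] (faults so far: 4)
  Optimal total faults: 4

Answer: 4 5 4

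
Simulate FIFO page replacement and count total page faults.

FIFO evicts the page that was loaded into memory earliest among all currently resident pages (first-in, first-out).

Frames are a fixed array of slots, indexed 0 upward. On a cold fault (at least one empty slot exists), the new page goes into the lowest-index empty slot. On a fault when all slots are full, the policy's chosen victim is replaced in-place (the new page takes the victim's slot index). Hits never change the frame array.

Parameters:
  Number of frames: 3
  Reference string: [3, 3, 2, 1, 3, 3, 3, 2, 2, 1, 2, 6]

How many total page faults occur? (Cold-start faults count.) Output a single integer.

Answer: 4

Derivation:
Step 0: ref 3 → FAULT, frames=[3,-,-]
Step 1: ref 3 → HIT, frames=[3,-,-]
Step 2: ref 2 → FAULT, frames=[3,2,-]
Step 3: ref 1 → FAULT, frames=[3,2,1]
Step 4: ref 3 → HIT, frames=[3,2,1]
Step 5: ref 3 → HIT, frames=[3,2,1]
Step 6: ref 3 → HIT, frames=[3,2,1]
Step 7: ref 2 → HIT, frames=[3,2,1]
Step 8: ref 2 → HIT, frames=[3,2,1]
Step 9: ref 1 → HIT, frames=[3,2,1]
Step 10: ref 2 → HIT, frames=[3,2,1]
Step 11: ref 6 → FAULT (evict 3), frames=[6,2,1]
Total faults: 4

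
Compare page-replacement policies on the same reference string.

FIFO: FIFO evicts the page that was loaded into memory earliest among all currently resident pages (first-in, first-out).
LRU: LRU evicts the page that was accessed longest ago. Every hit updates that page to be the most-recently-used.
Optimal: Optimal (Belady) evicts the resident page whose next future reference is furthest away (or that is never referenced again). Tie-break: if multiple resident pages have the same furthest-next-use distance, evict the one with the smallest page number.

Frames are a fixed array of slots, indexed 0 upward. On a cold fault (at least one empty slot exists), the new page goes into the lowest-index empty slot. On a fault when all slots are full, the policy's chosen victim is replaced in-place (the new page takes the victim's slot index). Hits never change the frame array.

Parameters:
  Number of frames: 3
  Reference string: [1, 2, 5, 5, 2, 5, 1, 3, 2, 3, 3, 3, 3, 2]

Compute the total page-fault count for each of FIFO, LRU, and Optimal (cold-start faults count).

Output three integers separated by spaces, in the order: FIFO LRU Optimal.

--- FIFO ---
  step 0: ref 1 -> FAULT, frames=[1,-,-] (faults so far: 1)
  step 1: ref 2 -> FAULT, frames=[1,2,-] (faults so far: 2)
  step 2: ref 5 -> FAULT, frames=[1,2,5] (faults so far: 3)
  step 3: ref 5 -> HIT, frames=[1,2,5] (faults so far: 3)
  step 4: ref 2 -> HIT, frames=[1,2,5] (faults so far: 3)
  step 5: ref 5 -> HIT, frames=[1,2,5] (faults so far: 3)
  step 6: ref 1 -> HIT, frames=[1,2,5] (faults so far: 3)
  step 7: ref 3 -> FAULT, evict 1, frames=[3,2,5] (faults so far: 4)
  step 8: ref 2 -> HIT, frames=[3,2,5] (faults so far: 4)
  step 9: ref 3 -> HIT, frames=[3,2,5] (faults so far: 4)
  step 10: ref 3 -> HIT, frames=[3,2,5] (faults so far: 4)
  step 11: ref 3 -> HIT, frames=[3,2,5] (faults so far: 4)
  step 12: ref 3 -> HIT, frames=[3,2,5] (faults so far: 4)
  step 13: ref 2 -> HIT, frames=[3,2,5] (faults so far: 4)
  FIFO total faults: 4
--- LRU ---
  step 0: ref 1 -> FAULT, frames=[1,-,-] (faults so far: 1)
  step 1: ref 2 -> FAULT, frames=[1,2,-] (faults so far: 2)
  step 2: ref 5 -> FAULT, frames=[1,2,5] (faults so far: 3)
  step 3: ref 5 -> HIT, frames=[1,2,5] (faults so far: 3)
  step 4: ref 2 -> HIT, frames=[1,2,5] (faults so far: 3)
  step 5: ref 5 -> HIT, frames=[1,2,5] (faults so far: 3)
  step 6: ref 1 -> HIT, frames=[1,2,5] (faults so far: 3)
  step 7: ref 3 -> FAULT, evict 2, frames=[1,3,5] (faults so far: 4)
  step 8: ref 2 -> FAULT, evict 5, frames=[1,3,2] (faults so far: 5)
  step 9: ref 3 -> HIT, frames=[1,3,2] (faults so far: 5)
  step 10: ref 3 -> HIT, frames=[1,3,2] (faults so far: 5)
  step 11: ref 3 -> HIT, frames=[1,3,2] (faults so far: 5)
  step 12: ref 3 -> HIT, frames=[1,3,2] (faults so far: 5)
  step 13: ref 2 -> HIT, frames=[1,3,2] (faults so far: 5)
  LRU total faults: 5
--- Optimal ---
  step 0: ref 1 -> FAULT, frames=[1,-,-] (faults so far: 1)
  step 1: ref 2 -> FAULT, frames=[1,2,-] (faults so far: 2)
  step 2: ref 5 -> FAULT, frames=[1,2,5] (faults so far: 3)
  step 3: ref 5 -> HIT, frames=[1,2,5] (faults so far: 3)
  step 4: ref 2 -> HIT, frames=[1,2,5] (faults so far: 3)
  step 5: ref 5 -> HIT, frames=[1,2,5] (faults so far: 3)
  step 6: ref 1 -> HIT, frames=[1,2,5] (faults so far: 3)
  step 7: ref 3 -> FAULT, evict 1, frames=[3,2,5] (faults so far: 4)
  step 8: ref 2 -> HIT, frames=[3,2,5] (faults so far: 4)
  step 9: ref 3 -> HIT, frames=[3,2,5] (faults so far: 4)
  step 10: ref 3 -> HIT, frames=[3,2,5] (faults so far: 4)
  step 11: ref 3 -> HIT, frames=[3,2,5] (faults so far: 4)
  step 12: ref 3 -> HIT, frames=[3,2,5] (faults so far: 4)
  step 13: ref 2 -> HIT, frames=[3,2,5] (faults so far: 4)
  Optimal total faults: 4

Answer: 4 5 4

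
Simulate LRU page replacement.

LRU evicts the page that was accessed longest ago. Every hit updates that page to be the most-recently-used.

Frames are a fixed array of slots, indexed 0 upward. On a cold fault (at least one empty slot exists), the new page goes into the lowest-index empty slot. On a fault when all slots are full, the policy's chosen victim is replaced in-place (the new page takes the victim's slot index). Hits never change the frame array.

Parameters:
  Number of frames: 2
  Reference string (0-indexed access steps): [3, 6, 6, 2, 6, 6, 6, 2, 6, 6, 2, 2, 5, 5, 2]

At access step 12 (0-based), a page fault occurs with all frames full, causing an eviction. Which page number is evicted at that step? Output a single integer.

Step 0: ref 3 -> FAULT, frames=[3,-]
Step 1: ref 6 -> FAULT, frames=[3,6]
Step 2: ref 6 -> HIT, frames=[3,6]
Step 3: ref 2 -> FAULT, evict 3, frames=[2,6]
Step 4: ref 6 -> HIT, frames=[2,6]
Step 5: ref 6 -> HIT, frames=[2,6]
Step 6: ref 6 -> HIT, frames=[2,6]
Step 7: ref 2 -> HIT, frames=[2,6]
Step 8: ref 6 -> HIT, frames=[2,6]
Step 9: ref 6 -> HIT, frames=[2,6]
Step 10: ref 2 -> HIT, frames=[2,6]
Step 11: ref 2 -> HIT, frames=[2,6]
Step 12: ref 5 -> FAULT, evict 6, frames=[2,5]
At step 12: evicted page 6

Answer: 6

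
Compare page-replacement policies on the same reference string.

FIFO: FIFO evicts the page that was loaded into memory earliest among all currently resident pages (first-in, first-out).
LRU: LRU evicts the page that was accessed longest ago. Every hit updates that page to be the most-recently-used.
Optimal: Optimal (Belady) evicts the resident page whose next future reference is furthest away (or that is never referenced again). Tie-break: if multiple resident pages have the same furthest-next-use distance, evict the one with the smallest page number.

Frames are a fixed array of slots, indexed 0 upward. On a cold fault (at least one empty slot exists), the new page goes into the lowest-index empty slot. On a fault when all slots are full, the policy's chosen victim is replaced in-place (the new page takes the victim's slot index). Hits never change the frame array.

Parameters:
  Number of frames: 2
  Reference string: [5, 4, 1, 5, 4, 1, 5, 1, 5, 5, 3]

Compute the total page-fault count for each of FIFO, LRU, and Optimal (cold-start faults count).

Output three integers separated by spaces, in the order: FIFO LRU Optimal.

--- FIFO ---
  step 0: ref 5 -> FAULT, frames=[5,-] (faults so far: 1)
  step 1: ref 4 -> FAULT, frames=[5,4] (faults so far: 2)
  step 2: ref 1 -> FAULT, evict 5, frames=[1,4] (faults so far: 3)
  step 3: ref 5 -> FAULT, evict 4, frames=[1,5] (faults so far: 4)
  step 4: ref 4 -> FAULT, evict 1, frames=[4,5] (faults so far: 5)
  step 5: ref 1 -> FAULT, evict 5, frames=[4,1] (faults so far: 6)
  step 6: ref 5 -> FAULT, evict 4, frames=[5,1] (faults so far: 7)
  step 7: ref 1 -> HIT, frames=[5,1] (faults so far: 7)
  step 8: ref 5 -> HIT, frames=[5,1] (faults so far: 7)
  step 9: ref 5 -> HIT, frames=[5,1] (faults so far: 7)
  step 10: ref 3 -> FAULT, evict 1, frames=[5,3] (faults so far: 8)
  FIFO total faults: 8
--- LRU ---
  step 0: ref 5 -> FAULT, frames=[5,-] (faults so far: 1)
  step 1: ref 4 -> FAULT, frames=[5,4] (faults so far: 2)
  step 2: ref 1 -> FAULT, evict 5, frames=[1,4] (faults so far: 3)
  step 3: ref 5 -> FAULT, evict 4, frames=[1,5] (faults so far: 4)
  step 4: ref 4 -> FAULT, evict 1, frames=[4,5] (faults so far: 5)
  step 5: ref 1 -> FAULT, evict 5, frames=[4,1] (faults so far: 6)
  step 6: ref 5 -> FAULT, evict 4, frames=[5,1] (faults so far: 7)
  step 7: ref 1 -> HIT, frames=[5,1] (faults so far: 7)
  step 8: ref 5 -> HIT, frames=[5,1] (faults so far: 7)
  step 9: ref 5 -> HIT, frames=[5,1] (faults so far: 7)
  step 10: ref 3 -> FAULT, evict 1, frames=[5,3] (faults so far: 8)
  LRU total faults: 8
--- Optimal ---
  step 0: ref 5 -> FAULT, frames=[5,-] (faults so far: 1)
  step 1: ref 4 -> FAULT, frames=[5,4] (faults so far: 2)
  step 2: ref 1 -> FAULT, evict 4, frames=[5,1] (faults so far: 3)
  step 3: ref 5 -> HIT, frames=[5,1] (faults so far: 3)
  step 4: ref 4 -> FAULT, evict 5, frames=[4,1] (faults so far: 4)
  step 5: ref 1 -> HIT, frames=[4,1] (faults so far: 4)
  step 6: ref 5 -> FAULT, evict 4, frames=[5,1] (faults so far: 5)
  step 7: ref 1 -> HIT, frames=[5,1] (faults so far: 5)
  step 8: ref 5 -> HIT, frames=[5,1] (faults so far: 5)
  step 9: ref 5 -> HIT, frames=[5,1] (faults so far: 5)
  step 10: ref 3 -> FAULT, evict 1, frames=[5,3] (faults so far: 6)
  Optimal total faults: 6

Answer: 8 8 6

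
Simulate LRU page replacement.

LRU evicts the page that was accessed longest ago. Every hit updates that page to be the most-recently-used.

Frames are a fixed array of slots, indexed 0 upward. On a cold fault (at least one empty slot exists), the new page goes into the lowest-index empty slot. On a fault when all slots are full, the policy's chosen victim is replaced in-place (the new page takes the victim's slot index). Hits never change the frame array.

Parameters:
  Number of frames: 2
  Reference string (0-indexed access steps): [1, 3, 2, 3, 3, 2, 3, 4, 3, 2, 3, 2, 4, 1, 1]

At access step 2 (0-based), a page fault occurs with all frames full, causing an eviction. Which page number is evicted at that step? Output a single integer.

Step 0: ref 1 -> FAULT, frames=[1,-]
Step 1: ref 3 -> FAULT, frames=[1,3]
Step 2: ref 2 -> FAULT, evict 1, frames=[2,3]
At step 2: evicted page 1

Answer: 1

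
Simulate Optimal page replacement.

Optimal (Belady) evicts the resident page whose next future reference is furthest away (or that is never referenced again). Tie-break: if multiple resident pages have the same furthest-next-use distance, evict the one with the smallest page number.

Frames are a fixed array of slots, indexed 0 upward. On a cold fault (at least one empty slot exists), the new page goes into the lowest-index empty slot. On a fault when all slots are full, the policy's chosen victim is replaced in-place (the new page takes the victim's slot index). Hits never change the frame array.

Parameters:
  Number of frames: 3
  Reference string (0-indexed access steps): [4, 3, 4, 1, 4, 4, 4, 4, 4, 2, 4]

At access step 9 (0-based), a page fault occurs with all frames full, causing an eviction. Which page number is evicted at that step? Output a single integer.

Answer: 1

Derivation:
Step 0: ref 4 -> FAULT, frames=[4,-,-]
Step 1: ref 3 -> FAULT, frames=[4,3,-]
Step 2: ref 4 -> HIT, frames=[4,3,-]
Step 3: ref 1 -> FAULT, frames=[4,3,1]
Step 4: ref 4 -> HIT, frames=[4,3,1]
Step 5: ref 4 -> HIT, frames=[4,3,1]
Step 6: ref 4 -> HIT, frames=[4,3,1]
Step 7: ref 4 -> HIT, frames=[4,3,1]
Step 8: ref 4 -> HIT, frames=[4,3,1]
Step 9: ref 2 -> FAULT, evict 1, frames=[4,3,2]
At step 9: evicted page 1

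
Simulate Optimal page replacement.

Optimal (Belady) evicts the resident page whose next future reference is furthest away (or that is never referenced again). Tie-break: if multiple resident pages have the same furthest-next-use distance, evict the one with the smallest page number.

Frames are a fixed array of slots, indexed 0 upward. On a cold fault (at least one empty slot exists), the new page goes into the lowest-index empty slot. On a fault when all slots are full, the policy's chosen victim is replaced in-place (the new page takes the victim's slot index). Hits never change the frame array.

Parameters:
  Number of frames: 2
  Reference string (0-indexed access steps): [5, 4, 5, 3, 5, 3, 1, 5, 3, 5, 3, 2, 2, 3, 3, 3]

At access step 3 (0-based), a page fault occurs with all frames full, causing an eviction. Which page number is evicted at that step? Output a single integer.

Step 0: ref 5 -> FAULT, frames=[5,-]
Step 1: ref 4 -> FAULT, frames=[5,4]
Step 2: ref 5 -> HIT, frames=[5,4]
Step 3: ref 3 -> FAULT, evict 4, frames=[5,3]
At step 3: evicted page 4

Answer: 4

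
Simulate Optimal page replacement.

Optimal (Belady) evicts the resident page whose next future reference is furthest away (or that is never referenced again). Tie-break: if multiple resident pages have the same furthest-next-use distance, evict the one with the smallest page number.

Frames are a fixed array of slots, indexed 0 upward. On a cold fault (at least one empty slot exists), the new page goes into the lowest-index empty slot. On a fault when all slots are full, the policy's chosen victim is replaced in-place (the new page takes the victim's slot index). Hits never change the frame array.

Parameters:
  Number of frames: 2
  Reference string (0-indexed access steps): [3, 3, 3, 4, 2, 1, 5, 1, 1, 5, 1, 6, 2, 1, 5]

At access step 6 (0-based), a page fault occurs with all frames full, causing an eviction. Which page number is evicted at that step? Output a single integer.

Answer: 2

Derivation:
Step 0: ref 3 -> FAULT, frames=[3,-]
Step 1: ref 3 -> HIT, frames=[3,-]
Step 2: ref 3 -> HIT, frames=[3,-]
Step 3: ref 4 -> FAULT, frames=[3,4]
Step 4: ref 2 -> FAULT, evict 3, frames=[2,4]
Step 5: ref 1 -> FAULT, evict 4, frames=[2,1]
Step 6: ref 5 -> FAULT, evict 2, frames=[5,1]
At step 6: evicted page 2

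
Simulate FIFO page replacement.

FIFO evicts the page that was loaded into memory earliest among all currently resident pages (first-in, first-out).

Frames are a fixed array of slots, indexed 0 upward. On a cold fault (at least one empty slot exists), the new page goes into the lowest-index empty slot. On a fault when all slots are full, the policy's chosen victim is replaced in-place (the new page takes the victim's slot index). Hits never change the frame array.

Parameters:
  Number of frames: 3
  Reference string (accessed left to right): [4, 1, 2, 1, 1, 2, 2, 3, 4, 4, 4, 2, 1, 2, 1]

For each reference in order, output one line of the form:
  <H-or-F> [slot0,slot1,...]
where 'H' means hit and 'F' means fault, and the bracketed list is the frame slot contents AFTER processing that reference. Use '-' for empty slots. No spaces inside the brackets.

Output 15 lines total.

F [4,-,-]
F [4,1,-]
F [4,1,2]
H [4,1,2]
H [4,1,2]
H [4,1,2]
H [4,1,2]
F [3,1,2]
F [3,4,2]
H [3,4,2]
H [3,4,2]
H [3,4,2]
F [3,4,1]
F [2,4,1]
H [2,4,1]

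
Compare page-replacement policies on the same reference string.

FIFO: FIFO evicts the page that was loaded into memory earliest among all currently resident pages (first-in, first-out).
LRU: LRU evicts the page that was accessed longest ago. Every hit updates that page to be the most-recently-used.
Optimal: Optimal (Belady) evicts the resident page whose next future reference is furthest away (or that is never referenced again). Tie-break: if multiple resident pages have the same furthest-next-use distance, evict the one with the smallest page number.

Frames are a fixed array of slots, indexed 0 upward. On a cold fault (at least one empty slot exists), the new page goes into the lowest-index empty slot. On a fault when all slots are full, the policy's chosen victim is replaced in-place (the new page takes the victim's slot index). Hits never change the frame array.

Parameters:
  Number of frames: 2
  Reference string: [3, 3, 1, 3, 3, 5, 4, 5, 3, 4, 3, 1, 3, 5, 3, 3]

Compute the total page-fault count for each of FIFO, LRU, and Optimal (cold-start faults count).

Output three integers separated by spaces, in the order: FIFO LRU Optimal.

--- FIFO ---
  step 0: ref 3 -> FAULT, frames=[3,-] (faults so far: 1)
  step 1: ref 3 -> HIT, frames=[3,-] (faults so far: 1)
  step 2: ref 1 -> FAULT, frames=[3,1] (faults so far: 2)
  step 3: ref 3 -> HIT, frames=[3,1] (faults so far: 2)
  step 4: ref 3 -> HIT, frames=[3,1] (faults so far: 2)
  step 5: ref 5 -> FAULT, evict 3, frames=[5,1] (faults so far: 3)
  step 6: ref 4 -> FAULT, evict 1, frames=[5,4] (faults so far: 4)
  step 7: ref 5 -> HIT, frames=[5,4] (faults so far: 4)
  step 8: ref 3 -> FAULT, evict 5, frames=[3,4] (faults so far: 5)
  step 9: ref 4 -> HIT, frames=[3,4] (faults so far: 5)
  step 10: ref 3 -> HIT, frames=[3,4] (faults so far: 5)
  step 11: ref 1 -> FAULT, evict 4, frames=[3,1] (faults so far: 6)
  step 12: ref 3 -> HIT, frames=[3,1] (faults so far: 6)
  step 13: ref 5 -> FAULT, evict 3, frames=[5,1] (faults so far: 7)
  step 14: ref 3 -> FAULT, evict 1, frames=[5,3] (faults so far: 8)
  step 15: ref 3 -> HIT, frames=[5,3] (faults so far: 8)
  FIFO total faults: 8
--- LRU ---
  step 0: ref 3 -> FAULT, frames=[3,-] (faults so far: 1)
  step 1: ref 3 -> HIT, frames=[3,-] (faults so far: 1)
  step 2: ref 1 -> FAULT, frames=[3,1] (faults so far: 2)
  step 3: ref 3 -> HIT, frames=[3,1] (faults so far: 2)
  step 4: ref 3 -> HIT, frames=[3,1] (faults so far: 2)
  step 5: ref 5 -> FAULT, evict 1, frames=[3,5] (faults so far: 3)
  step 6: ref 4 -> FAULT, evict 3, frames=[4,5] (faults so far: 4)
  step 7: ref 5 -> HIT, frames=[4,5] (faults so far: 4)
  step 8: ref 3 -> FAULT, evict 4, frames=[3,5] (faults so far: 5)
  step 9: ref 4 -> FAULT, evict 5, frames=[3,4] (faults so far: 6)
  step 10: ref 3 -> HIT, frames=[3,4] (faults so far: 6)
  step 11: ref 1 -> FAULT, evict 4, frames=[3,1] (faults so far: 7)
  step 12: ref 3 -> HIT, frames=[3,1] (faults so far: 7)
  step 13: ref 5 -> FAULT, evict 1, frames=[3,5] (faults so far: 8)
  step 14: ref 3 -> HIT, frames=[3,5] (faults so far: 8)
  step 15: ref 3 -> HIT, frames=[3,5] (faults so far: 8)
  LRU total faults: 8
--- Optimal ---
  step 0: ref 3 -> FAULT, frames=[3,-] (faults so far: 1)
  step 1: ref 3 -> HIT, frames=[3,-] (faults so far: 1)
  step 2: ref 1 -> FAULT, frames=[3,1] (faults so far: 2)
  step 3: ref 3 -> HIT, frames=[3,1] (faults so far: 2)
  step 4: ref 3 -> HIT, frames=[3,1] (faults so far: 2)
  step 5: ref 5 -> FAULT, evict 1, frames=[3,5] (faults so far: 3)
  step 6: ref 4 -> FAULT, evict 3, frames=[4,5] (faults so far: 4)
  step 7: ref 5 -> HIT, frames=[4,5] (faults so far: 4)
  step 8: ref 3 -> FAULT, evict 5, frames=[4,3] (faults so far: 5)
  step 9: ref 4 -> HIT, frames=[4,3] (faults so far: 5)
  step 10: ref 3 -> HIT, frames=[4,3] (faults so far: 5)
  step 11: ref 1 -> FAULT, evict 4, frames=[1,3] (faults so far: 6)
  step 12: ref 3 -> HIT, frames=[1,3] (faults so far: 6)
  step 13: ref 5 -> FAULT, evict 1, frames=[5,3] (faults so far: 7)
  step 14: ref 3 -> HIT, frames=[5,3] (faults so far: 7)
  step 15: ref 3 -> HIT, frames=[5,3] (faults so far: 7)
  Optimal total faults: 7

Answer: 8 8 7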